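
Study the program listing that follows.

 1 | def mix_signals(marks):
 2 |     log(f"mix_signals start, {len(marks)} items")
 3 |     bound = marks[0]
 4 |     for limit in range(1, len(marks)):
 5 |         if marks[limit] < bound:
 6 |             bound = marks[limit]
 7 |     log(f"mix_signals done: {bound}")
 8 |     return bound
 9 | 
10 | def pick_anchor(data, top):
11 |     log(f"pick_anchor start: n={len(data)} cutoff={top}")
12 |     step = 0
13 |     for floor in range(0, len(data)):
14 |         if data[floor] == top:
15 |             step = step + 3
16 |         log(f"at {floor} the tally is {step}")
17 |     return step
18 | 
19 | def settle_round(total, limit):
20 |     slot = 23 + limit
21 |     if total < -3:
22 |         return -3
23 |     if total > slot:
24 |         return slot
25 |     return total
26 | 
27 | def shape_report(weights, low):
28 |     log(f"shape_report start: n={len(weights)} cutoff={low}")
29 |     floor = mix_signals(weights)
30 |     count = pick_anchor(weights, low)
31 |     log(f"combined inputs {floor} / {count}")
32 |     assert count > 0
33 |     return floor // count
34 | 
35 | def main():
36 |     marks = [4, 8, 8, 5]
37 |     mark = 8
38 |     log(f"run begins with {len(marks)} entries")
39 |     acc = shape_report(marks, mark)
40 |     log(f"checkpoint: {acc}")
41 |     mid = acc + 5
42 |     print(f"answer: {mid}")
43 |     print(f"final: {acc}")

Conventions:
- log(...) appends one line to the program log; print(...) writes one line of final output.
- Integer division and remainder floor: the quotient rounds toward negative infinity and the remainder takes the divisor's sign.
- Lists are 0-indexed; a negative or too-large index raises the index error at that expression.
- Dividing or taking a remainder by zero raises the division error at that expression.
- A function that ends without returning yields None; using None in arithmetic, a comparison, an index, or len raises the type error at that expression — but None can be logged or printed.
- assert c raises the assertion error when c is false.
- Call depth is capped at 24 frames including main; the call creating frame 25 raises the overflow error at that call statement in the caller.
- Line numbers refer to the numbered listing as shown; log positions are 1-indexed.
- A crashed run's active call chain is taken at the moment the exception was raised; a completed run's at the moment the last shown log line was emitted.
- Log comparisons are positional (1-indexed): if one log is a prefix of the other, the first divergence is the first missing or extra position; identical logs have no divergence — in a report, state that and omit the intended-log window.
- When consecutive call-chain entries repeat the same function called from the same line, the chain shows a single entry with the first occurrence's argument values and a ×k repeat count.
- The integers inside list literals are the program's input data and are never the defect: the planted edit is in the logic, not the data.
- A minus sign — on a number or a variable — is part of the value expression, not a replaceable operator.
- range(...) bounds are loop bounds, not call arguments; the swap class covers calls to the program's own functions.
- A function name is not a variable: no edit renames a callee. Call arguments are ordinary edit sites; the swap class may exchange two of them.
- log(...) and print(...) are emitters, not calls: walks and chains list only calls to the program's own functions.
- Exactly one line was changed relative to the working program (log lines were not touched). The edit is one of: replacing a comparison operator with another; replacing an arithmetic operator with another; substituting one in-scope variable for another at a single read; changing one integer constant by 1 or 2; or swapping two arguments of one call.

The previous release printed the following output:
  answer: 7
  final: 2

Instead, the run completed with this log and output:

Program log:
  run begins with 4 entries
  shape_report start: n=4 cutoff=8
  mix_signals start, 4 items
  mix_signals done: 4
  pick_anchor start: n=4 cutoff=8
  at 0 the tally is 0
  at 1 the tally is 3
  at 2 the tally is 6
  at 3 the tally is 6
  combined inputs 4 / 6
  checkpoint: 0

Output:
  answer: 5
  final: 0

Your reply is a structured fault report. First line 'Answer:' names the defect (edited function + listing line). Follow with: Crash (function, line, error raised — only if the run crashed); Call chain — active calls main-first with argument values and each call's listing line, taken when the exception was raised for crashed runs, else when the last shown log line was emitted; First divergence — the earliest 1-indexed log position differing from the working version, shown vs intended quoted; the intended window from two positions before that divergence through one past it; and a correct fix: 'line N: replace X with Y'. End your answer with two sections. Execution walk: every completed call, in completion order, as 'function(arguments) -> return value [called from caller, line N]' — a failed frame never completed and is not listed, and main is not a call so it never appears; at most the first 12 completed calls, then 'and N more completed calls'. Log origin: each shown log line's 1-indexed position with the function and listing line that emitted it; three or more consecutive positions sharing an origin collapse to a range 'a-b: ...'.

Answer: the defect is in pick_anchor at line 15.
The tell: The log first diverges at position 7: the faulty run prints 'at 1 the tally is 3' where the working version prints 'at 1 the tally is 1'.
Call chain: main.
First divergence: position 7 — the shown line 'at 1 the tally is 3' should read 'at 1 the tally is 1'.
Intended log window:
  5: pick_anchor start: n=4 cutoff=8
  6: at 0 the tally is 0
  7: at 1 the tally is 1
  8: at 2 the tally is 2
Execution walk:
  mix_signals([4, 8, 8, 5]) -> 4  [called from shape_report, line 29]
  pick_anchor([4, 8, 8, 5], 8) -> 6  [called from shape_report, line 30]
  shape_report([4, 8, 8, 5], 8) -> 0  [called from main, line 39]
Log origin:
  1: from main, line 38
  2: from shape_report, line 28
  3: from mix_signals, line 2
  4: from mix_signals, line 7
  5: from pick_anchor, line 11
  6-9: from pick_anchor, line 16
  10: from shape_report, line 31
  11: from main, line 40
A correct fix: line 15: replace `3` with `1`.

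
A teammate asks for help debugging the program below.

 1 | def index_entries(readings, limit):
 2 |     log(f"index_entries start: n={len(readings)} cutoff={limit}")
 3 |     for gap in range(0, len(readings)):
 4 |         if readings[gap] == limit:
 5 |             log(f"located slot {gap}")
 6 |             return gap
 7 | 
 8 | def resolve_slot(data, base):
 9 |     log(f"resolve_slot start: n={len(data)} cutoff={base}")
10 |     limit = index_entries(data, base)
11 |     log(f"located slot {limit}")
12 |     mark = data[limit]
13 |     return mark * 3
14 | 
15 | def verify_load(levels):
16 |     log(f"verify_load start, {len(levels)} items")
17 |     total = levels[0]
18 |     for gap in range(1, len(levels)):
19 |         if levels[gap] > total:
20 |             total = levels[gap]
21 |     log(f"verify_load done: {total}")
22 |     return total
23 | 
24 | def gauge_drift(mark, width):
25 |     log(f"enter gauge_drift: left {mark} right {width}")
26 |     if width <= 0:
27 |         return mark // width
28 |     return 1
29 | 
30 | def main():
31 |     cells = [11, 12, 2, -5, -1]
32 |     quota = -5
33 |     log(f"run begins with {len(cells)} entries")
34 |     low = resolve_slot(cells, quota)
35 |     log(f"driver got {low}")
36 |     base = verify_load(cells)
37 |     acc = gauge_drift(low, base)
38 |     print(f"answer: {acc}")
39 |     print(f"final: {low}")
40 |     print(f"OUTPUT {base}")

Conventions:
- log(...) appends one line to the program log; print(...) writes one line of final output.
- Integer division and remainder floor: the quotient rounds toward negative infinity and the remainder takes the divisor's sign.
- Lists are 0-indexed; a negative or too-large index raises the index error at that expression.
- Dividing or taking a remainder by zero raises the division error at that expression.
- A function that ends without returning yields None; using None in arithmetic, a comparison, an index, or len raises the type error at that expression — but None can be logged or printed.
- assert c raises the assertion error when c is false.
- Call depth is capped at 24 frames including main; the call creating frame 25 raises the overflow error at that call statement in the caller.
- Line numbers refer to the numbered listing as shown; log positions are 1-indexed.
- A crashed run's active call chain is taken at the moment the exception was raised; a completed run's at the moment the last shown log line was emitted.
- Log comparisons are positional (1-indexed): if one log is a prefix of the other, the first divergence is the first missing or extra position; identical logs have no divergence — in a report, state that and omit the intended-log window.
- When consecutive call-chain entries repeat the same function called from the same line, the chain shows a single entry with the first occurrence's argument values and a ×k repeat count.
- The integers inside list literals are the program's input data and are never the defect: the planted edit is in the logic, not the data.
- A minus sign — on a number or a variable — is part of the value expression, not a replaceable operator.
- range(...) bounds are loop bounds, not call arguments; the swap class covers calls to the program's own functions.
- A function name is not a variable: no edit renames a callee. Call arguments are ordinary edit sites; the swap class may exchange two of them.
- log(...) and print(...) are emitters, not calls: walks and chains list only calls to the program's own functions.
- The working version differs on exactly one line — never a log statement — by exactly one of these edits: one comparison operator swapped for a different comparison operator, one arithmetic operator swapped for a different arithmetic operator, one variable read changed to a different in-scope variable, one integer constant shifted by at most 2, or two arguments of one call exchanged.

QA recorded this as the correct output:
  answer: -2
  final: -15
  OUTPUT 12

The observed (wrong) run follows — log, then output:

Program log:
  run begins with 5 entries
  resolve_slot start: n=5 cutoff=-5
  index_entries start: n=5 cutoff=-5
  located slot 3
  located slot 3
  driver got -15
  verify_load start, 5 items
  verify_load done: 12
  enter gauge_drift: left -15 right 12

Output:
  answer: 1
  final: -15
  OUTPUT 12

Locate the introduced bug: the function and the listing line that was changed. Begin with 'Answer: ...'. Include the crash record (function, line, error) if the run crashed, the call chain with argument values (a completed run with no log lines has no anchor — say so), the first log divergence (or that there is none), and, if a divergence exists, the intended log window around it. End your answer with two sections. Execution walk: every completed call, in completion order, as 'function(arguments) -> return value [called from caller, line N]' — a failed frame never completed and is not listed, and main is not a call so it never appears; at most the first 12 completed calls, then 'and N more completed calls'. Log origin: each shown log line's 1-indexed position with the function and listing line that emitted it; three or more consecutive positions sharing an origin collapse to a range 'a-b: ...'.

Answer: the defect is in gauge_drift at line 26.
Key fact: Nothing in the log betrays the bug — only the output does.
Call chain: main -> gauge_drift(-15, 12) (called at line 37).
First divergence: none — the logs agree in full.
Execution walk:
  index_entries([11, 12, 2, -5, -1], -5) -> 3  [called from resolve_slot, line 10]
  resolve_slot([11, 12, 2, -5, -1], -5) -> -15  [called from main, line 34]
  verify_load([11, 12, 2, -5, -1]) -> 12  [called from main, line 36]
  gauge_drift(-15, 12) -> 1  [called from main, line 37]
Log line origins:
  1: from main, line 33
  2: from resolve_slot, line 9
  3: from index_entries, line 2
  4: from index_entries, line 5
  5: from resolve_slot, line 11
  6: from main, line 35
  7: from verify_load, line 16
  8: from verify_load, line 21
  9: from gauge_drift, line 25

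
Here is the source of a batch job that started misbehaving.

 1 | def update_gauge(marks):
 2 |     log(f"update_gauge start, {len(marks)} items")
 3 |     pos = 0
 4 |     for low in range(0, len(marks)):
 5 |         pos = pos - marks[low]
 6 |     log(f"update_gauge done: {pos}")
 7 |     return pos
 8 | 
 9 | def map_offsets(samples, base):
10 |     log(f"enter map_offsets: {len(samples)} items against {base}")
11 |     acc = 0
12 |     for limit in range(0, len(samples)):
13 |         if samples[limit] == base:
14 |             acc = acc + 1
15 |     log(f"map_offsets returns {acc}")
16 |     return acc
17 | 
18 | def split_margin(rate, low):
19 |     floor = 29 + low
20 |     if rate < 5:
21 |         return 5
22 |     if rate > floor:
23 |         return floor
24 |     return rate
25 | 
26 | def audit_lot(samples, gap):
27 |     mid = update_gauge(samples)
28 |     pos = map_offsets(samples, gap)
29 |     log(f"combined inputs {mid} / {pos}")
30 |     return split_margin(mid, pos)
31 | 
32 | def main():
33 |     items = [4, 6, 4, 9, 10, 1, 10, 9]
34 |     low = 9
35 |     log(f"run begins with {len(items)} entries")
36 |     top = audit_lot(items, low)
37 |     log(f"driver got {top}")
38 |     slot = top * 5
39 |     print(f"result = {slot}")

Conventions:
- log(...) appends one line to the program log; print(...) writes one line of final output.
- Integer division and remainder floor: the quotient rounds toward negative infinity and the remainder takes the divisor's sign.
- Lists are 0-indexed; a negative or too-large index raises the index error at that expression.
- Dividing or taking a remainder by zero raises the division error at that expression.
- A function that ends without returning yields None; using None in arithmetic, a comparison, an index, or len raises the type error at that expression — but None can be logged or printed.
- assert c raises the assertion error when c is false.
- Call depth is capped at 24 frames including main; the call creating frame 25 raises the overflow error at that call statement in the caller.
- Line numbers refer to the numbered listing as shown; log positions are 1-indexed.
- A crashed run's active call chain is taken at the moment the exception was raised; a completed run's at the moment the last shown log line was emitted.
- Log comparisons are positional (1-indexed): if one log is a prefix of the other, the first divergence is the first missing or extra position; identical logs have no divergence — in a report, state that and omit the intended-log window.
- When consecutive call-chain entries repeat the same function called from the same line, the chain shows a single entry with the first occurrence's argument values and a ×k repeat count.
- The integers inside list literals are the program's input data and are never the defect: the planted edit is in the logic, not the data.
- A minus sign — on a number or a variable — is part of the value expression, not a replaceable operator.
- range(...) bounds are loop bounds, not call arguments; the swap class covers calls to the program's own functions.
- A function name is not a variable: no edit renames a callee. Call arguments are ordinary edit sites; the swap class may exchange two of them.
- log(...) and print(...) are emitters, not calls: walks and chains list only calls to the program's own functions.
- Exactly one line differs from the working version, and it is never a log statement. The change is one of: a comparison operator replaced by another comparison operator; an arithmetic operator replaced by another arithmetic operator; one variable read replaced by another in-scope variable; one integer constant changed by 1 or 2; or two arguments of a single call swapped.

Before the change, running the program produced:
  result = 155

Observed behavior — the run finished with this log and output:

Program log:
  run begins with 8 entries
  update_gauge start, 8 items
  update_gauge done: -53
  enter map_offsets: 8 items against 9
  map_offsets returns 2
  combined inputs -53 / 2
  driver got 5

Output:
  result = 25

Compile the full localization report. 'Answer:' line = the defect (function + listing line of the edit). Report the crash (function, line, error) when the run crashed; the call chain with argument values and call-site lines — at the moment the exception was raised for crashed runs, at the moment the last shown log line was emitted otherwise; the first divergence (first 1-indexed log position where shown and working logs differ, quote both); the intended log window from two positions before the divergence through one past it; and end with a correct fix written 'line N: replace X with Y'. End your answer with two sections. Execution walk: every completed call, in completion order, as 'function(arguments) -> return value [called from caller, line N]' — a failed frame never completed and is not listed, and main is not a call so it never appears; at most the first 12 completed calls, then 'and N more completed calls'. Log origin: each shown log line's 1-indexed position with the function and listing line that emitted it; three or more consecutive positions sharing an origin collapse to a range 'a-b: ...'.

Answer: the defect is in update_gauge at line 5.
The tell: Everything matches until log position 3, which reads 'update_gauge done: -53' in place of 'update_gauge done: 53'.
Call chain: main.
First divergence: position 3 — shown 'update_gauge done: -53', intended 'update_gauge done: 53'.
Intended log window:
  1: run begins with 8 entries
  2: update_gauge start, 8 items
  3: update_gauge done: 53
  4: enter map_offsets: 8 items against 9
Execution walk:
  update_gauge([4, 6, 4, 9, 10, 1, 10, 9]) -> -53  [called from audit_lot, line 27]
  map_offsets([4, 6, 4, 9, 10, 1, 10, 9], 9) -> 2  [called from audit_lot, line 28]
  split_margin(-53, 2) -> 5  [called from audit_lot, line 30]
  audit_lot([4, 6, 4, 9, 10, 1, 10, 9], 9) -> 5  [called from main, line 36]
Log origin:
  1: emitted by main (line 35)
  2: emitted by update_gauge (line 2)
  3: emitted by update_gauge (line 6)
  4: emitted by map_offsets (line 10)
  5: emitted by map_offsets (line 15)
  6: emitted by audit_lot (line 29)
  7: emitted by main (line 37)
A correct fix: line 5: replace `-` with `+`.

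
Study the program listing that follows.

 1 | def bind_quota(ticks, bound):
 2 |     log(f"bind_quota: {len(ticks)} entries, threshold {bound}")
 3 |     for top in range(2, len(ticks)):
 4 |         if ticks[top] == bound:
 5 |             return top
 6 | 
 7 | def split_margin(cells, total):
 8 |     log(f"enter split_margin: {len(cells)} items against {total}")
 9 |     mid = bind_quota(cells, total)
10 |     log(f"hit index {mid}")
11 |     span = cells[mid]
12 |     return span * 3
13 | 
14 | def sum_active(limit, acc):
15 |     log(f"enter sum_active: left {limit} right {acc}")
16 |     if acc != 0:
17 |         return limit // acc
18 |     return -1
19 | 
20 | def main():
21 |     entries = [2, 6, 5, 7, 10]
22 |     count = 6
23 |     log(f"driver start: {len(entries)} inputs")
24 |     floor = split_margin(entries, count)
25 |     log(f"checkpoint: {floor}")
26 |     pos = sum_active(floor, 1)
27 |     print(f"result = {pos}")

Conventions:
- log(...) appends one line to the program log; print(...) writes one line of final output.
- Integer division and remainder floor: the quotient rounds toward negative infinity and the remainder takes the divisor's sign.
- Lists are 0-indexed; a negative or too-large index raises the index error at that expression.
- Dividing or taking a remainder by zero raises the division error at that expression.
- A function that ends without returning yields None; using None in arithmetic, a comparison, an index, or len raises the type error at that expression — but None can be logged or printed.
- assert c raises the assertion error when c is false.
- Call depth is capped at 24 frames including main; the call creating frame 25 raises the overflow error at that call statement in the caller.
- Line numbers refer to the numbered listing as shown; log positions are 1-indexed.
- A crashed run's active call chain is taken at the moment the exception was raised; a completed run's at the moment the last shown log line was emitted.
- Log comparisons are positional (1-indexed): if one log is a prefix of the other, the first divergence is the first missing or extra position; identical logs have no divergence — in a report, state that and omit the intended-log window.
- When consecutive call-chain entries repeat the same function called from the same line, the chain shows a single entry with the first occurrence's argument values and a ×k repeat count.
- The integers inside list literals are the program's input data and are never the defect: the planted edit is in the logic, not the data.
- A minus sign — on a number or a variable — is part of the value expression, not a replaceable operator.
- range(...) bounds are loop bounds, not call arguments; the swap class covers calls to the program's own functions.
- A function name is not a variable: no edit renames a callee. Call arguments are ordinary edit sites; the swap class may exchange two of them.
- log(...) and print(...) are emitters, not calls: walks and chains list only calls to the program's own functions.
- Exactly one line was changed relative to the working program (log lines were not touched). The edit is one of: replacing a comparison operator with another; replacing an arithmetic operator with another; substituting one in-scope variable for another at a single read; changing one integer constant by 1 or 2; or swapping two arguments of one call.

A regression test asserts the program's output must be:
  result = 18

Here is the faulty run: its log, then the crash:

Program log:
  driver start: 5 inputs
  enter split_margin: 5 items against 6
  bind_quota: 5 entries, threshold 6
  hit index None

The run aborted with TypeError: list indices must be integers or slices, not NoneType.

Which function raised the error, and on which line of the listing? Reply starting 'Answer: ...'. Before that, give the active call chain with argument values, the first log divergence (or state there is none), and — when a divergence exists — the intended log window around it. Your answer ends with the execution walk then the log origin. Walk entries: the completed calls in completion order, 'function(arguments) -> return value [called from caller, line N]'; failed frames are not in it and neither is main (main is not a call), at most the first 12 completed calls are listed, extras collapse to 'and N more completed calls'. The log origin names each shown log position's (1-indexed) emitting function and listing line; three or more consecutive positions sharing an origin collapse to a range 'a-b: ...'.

Answer: the error was raised in split_margin, line 11.
Key observation: Everything matches until log position 4, which reads 'hit index None' in place of 'hit index 1'.
Call chain: main -> split_margin([2, 6, 5, 7, 10], 6) (called at line 24).
First divergence: position 4 — the shown line 'hit index None' should read 'hit index 1'.
Intended log window:
  2: enter split_margin: 5 items against 6
  3: bind_quota: 5 entries, threshold 6
  4: hit index 1
  5: checkpoint: 18
Execution walk:
  bind_quota([2, 6, 5, 7, 10], 6) -> None  [called from split_margin, line 9]
Origin of each log line:
  1: emitted by main (line 23)
  2: emitted by split_margin (line 8)
  3: emitted by bind_quota (line 2)
  4: emitted by split_margin (line 10)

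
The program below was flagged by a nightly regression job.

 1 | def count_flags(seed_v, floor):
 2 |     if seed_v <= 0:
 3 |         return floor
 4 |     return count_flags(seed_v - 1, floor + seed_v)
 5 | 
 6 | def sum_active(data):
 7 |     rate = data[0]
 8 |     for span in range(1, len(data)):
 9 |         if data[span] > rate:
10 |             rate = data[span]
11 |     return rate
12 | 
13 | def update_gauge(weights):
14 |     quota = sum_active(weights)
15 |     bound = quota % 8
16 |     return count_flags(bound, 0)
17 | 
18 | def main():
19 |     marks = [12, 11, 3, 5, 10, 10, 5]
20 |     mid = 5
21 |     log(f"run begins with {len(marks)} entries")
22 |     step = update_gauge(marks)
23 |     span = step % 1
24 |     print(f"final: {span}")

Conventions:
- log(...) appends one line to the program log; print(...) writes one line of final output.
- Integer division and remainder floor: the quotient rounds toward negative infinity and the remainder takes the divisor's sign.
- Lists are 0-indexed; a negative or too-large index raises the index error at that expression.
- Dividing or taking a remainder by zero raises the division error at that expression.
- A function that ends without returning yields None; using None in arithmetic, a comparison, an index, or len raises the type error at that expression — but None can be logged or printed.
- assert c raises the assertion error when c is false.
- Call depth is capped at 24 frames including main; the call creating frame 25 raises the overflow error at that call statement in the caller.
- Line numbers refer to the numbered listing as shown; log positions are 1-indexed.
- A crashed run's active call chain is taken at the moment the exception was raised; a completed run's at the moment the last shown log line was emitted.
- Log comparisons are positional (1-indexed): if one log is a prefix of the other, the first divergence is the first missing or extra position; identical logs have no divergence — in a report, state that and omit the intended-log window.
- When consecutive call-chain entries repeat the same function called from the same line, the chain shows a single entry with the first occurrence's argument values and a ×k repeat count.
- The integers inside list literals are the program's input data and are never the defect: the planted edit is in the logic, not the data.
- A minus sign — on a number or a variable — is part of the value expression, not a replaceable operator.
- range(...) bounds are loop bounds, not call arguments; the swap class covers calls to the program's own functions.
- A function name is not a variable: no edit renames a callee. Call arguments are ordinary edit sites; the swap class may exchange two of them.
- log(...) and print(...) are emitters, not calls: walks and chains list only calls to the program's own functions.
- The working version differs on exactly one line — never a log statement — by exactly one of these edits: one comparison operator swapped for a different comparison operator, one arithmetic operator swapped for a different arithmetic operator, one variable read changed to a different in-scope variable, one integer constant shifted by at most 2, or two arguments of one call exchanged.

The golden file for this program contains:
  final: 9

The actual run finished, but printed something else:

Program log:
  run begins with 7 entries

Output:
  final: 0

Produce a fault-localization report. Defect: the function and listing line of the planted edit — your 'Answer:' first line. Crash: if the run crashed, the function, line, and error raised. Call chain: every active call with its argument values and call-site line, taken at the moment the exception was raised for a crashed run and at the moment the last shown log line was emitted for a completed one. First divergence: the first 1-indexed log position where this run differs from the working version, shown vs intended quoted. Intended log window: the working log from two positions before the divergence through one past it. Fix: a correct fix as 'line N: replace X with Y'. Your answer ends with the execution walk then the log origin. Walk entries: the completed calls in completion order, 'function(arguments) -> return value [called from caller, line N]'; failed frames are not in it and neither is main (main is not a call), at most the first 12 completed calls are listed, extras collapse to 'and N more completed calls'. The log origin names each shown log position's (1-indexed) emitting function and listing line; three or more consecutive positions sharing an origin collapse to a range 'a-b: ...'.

Answer: the defect is in main at line 23.
The tell: No log line changed; the fault shows up purely in the output.
Call chain: main.
First divergence: none; the two logs match at every position.
Execution walk:
  sum_active([12, 11, 3, 5, 10, 10, 5]) -> 12  [called from update_gauge, line 14]
  count_flags(0, 10) -> 10  [called from count_flags, line 4]
  count_flags(1, 9) -> 10  [called from count_flags, line 4]
  count_flags(2, 7) -> 10  [called from count_flags, line 4]
  count_flags(3, 4) -> 10  [called from count_flags, line 4]
  count_flags(4, 0) -> 10  [called from update_gauge, line 16]
  update_gauge([12, 11, 3, 5, 10, 10, 5]) -> 10  [called from main, line 22]
Log origin:
  1: from main, line 21
A correct fix: line 23: replace `%` with `-`.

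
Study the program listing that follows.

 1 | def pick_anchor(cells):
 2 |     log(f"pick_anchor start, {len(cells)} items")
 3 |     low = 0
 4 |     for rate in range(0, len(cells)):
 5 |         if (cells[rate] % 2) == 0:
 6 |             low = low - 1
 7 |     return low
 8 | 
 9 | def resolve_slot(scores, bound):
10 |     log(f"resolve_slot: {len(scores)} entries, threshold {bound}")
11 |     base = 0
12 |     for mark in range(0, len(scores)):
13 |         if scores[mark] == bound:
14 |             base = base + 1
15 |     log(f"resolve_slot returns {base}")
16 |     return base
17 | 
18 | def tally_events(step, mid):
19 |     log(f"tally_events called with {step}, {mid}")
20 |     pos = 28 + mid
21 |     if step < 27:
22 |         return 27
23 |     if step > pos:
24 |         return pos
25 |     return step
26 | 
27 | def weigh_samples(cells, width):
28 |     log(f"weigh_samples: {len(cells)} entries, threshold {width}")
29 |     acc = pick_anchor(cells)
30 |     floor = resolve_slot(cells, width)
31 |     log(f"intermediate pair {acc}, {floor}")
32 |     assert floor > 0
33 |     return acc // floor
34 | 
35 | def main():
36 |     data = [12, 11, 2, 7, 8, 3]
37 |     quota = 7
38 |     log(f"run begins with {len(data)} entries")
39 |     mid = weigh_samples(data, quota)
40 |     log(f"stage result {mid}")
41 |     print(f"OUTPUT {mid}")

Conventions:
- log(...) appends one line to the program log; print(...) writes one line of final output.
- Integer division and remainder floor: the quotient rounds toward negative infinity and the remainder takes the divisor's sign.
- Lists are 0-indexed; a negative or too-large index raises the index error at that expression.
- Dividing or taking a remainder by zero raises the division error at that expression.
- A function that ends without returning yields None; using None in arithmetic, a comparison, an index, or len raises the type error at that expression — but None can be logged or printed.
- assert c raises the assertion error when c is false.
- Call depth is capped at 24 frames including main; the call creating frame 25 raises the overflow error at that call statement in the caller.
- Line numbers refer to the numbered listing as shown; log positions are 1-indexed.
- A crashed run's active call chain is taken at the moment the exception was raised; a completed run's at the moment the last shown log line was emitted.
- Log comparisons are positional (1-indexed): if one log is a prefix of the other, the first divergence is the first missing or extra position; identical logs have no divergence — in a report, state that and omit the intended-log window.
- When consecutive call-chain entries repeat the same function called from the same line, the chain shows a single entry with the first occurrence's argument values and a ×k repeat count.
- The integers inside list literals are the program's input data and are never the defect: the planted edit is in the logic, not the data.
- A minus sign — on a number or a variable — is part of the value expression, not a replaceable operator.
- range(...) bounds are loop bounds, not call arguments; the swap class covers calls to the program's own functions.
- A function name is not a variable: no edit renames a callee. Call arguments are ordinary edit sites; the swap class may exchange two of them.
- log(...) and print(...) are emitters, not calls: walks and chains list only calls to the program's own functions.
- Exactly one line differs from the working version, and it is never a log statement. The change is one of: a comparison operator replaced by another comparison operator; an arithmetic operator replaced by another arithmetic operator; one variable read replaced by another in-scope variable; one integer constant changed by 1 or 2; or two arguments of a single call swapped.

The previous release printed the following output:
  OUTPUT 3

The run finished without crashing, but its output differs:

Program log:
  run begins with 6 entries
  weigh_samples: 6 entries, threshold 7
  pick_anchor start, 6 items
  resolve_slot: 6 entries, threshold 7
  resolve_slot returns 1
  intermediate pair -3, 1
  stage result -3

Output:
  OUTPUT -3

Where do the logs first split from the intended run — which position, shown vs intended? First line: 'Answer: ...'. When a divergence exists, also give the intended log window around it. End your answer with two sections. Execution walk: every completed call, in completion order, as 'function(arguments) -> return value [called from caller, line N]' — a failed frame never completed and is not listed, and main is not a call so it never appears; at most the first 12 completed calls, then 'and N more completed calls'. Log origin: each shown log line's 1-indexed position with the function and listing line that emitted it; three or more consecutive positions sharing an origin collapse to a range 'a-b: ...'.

Answer: position 6 — the shown line 'intermediate pair -3, 1' should read 'intermediate pair 3, 1'.
Intended log window:
  4: resolve_slot: 6 entries, threshold 7
  5: resolve_slot returns 1
  6: intermediate pair 3, 1
  7: stage result 3
Execution walk:
  pick_anchor([12, 11, 2, 7, 8, 3]) -> -3  [called from weigh_samples, line 29]
  resolve_slot([12, 11, 2, 7, 8, 3], 7) -> 1  [called from weigh_samples, line 30]
  weigh_samples([12, 11, 2, 7, 8, 3], 7) -> -3  [called from main, line 39]
Log origin:
  1: logged in main at line 38
  2: logged in weigh_samples at line 28
  3: logged in pick_anchor at line 2
  4: logged in resolve_slot at line 10
  5: logged in resolve_slot at line 15
  6: logged in weigh_samples at line 31
  7: logged in main at line 40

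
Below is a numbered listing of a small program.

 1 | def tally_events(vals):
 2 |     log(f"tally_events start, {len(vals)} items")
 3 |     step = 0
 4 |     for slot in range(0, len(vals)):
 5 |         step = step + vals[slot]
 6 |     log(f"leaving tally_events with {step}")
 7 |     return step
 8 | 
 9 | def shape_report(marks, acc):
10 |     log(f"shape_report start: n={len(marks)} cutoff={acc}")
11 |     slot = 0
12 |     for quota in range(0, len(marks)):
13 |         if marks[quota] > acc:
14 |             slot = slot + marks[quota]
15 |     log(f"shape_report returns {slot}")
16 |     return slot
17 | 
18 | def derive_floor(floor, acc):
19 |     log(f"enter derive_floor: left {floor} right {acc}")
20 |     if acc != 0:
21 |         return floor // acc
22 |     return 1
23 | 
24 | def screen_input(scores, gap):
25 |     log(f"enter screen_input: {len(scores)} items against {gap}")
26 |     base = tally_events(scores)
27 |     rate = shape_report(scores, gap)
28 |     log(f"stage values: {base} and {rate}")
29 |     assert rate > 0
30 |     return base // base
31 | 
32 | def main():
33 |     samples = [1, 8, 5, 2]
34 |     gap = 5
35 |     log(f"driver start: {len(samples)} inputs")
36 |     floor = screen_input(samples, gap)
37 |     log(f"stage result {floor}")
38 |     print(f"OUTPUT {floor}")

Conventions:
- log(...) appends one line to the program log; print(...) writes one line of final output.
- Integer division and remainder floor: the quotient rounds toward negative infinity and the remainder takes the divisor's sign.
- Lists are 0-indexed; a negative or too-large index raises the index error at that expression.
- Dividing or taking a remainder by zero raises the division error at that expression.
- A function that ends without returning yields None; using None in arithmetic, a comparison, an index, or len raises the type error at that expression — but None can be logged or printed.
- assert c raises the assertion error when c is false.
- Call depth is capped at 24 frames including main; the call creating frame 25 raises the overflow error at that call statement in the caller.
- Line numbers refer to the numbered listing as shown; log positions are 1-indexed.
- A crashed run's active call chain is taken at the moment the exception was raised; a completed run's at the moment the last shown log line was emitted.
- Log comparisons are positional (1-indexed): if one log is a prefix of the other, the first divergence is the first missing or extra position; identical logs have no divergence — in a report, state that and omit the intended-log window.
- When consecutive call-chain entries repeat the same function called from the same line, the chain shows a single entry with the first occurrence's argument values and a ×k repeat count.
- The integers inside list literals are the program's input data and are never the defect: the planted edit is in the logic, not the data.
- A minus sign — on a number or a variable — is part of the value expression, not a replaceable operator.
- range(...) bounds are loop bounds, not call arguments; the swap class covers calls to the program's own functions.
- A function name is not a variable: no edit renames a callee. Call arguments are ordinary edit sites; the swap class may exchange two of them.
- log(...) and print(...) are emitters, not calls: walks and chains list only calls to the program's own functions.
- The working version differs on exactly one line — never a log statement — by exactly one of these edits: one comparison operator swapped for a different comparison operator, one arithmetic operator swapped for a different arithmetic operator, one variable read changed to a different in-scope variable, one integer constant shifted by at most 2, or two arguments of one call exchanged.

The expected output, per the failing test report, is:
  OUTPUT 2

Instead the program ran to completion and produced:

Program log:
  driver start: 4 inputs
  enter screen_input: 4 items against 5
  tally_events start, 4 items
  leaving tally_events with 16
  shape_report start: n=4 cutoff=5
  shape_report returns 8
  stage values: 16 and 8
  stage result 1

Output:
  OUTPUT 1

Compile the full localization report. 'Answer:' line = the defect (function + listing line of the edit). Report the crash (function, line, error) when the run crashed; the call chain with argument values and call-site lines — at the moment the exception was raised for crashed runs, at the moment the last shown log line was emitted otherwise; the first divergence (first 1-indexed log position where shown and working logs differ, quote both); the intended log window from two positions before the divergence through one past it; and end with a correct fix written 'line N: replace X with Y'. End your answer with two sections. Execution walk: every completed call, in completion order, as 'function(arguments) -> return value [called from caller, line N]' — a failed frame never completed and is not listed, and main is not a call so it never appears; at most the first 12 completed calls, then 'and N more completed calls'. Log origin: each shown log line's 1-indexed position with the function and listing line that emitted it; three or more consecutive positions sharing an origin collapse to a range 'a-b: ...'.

Answer: the defect is in screen_input at line 30.
Core observation: The log first diverges at position 8: the faulty run prints 'stage result 1' where the working version prints 'stage result 2'.
Call chain: main.
First divergence: position 8; shown 'stage result 1' vs intended 'stage result 2'.
Intended log window:
  6: shape_report returns 8
  7: stage values: 16 and 8
  8: stage result 2
Execution walk:
  tally_events([1, 8, 5, 2]) -> 16  [called from screen_input, line 26]
  shape_report([1, 8, 5, 2], 5) -> 8  [called from screen_input, line 27]
  screen_input([1, 8, 5, 2], 5) -> 1  [called from main, line 36]
Log line origins:
  1: from main, line 35
  2: from screen_input, line 25
  3: from tally_events, line 2
  4: from tally_events, line 6
  5: from shape_report, line 10
  6: from shape_report, line 15
  7: from screen_input, line 28
  8: from main, line 37
A correct fix: line 30: replace `base // base` with `base // rate`.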